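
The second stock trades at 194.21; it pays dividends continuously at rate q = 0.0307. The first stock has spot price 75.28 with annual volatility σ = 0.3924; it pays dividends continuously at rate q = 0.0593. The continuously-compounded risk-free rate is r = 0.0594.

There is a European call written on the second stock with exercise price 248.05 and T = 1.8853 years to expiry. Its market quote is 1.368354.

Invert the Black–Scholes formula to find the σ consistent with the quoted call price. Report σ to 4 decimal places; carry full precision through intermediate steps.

sigma = 0.1073

At σ = 0.1073 the Black–Scholes value reproduces the quote:
σ√T = 0.1073·√1.8853 = 0.147330
d₁ = (ln(S/K) + (r−q+σ²/2)T) / (σ√T) = (ln(194.21/248.05) + (0.0594−0.0307+0.1073²/2)·1.8853) / 0.147330 = (-0.244690 + 0.064961) / 0.147330 = -1.219912
d₂ = d₁ − σ√T = -1.219912 − 0.147330 = -1.367242
e^{−rT} = 0.894056
e^{−qT} = 0.943764
N(d₁) = 0.111249,  N(d₂) = 0.085775
V = S·e^{−qT}·N(d₁) − K·e^{−rT}·N(d₂) = 20.390670 − 19.022316 = 1.368354 (equal to the quote); since ∂V/∂σ > 0 for all σ, the implied volatility is unique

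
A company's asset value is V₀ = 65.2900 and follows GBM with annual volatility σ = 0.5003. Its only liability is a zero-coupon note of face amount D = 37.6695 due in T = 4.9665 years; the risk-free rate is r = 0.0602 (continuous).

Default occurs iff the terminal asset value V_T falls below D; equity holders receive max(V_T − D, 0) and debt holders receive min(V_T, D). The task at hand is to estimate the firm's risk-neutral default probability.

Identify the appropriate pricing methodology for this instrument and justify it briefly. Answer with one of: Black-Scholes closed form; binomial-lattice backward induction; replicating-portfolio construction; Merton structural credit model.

Key observation: assets follow a GBM and default happens iff V_T < 37.6695; valuing claims on that split (equity as a call, risky debt as the residual) is the structural model's definition.

framework: Merton structural credit model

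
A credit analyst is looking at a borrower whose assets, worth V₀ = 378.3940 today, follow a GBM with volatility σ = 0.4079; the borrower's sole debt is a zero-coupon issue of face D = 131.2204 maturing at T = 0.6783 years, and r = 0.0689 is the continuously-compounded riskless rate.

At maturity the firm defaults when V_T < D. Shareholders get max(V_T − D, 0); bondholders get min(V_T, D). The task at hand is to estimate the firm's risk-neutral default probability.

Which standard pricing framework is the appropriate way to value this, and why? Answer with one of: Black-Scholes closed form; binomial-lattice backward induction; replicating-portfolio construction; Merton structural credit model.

framework: Merton structural credit model

Key observation: the data describe a firm's assets (V₀ = 378.3940, GBM) and a single zero-coupon debt of face 131.2204, so credit quantities follow from equity-as-call in the structural model.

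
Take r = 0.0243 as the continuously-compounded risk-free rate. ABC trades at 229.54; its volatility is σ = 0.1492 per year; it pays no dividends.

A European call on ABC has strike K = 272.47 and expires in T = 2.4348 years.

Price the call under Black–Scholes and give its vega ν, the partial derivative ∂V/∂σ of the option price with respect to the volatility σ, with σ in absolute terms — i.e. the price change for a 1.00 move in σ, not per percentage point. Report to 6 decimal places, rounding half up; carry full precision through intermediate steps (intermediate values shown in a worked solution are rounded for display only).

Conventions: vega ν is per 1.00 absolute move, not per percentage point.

σ√T = 0.1492·√2.4348 = 0.232809
d₁ = (ln(S/K) + (r+σ²/2)T) / (σ√T) = (ln(229.54/272.47) + (0.0243+0.1492²/2)·2.4348) / 0.232809 = (-0.171451 + 0.086266) / 0.232809 = -0.365902
d₂ = d₁ − σ√T = -0.365902 − 0.232809 = -0.598712
e^{−rT} = 0.942551
N(d₁) = 0.357219,  N(d₂) = 0.274683
Call price V = S·N(d₁) − K·e^{−rT}·N(d₂) = 81.996054 − 70.543102 = 11.452953
φ(d₁) = (1/√(2π))·e^{−d₁²/2} = 0.373110
ν = S·φ(d₁)·√T = 133.637227

price = 11.452953
ν = 133.637227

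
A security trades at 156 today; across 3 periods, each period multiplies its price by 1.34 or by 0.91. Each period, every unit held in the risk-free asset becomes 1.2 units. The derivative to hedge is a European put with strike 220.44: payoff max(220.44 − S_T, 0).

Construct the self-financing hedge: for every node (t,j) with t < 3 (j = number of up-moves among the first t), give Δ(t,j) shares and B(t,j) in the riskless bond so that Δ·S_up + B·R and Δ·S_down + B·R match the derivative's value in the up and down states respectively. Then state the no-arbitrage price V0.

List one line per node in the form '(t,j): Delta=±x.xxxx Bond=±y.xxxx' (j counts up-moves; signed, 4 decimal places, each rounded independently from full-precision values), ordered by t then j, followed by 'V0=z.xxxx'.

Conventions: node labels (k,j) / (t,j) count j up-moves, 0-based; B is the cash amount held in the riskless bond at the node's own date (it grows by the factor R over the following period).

(0,0): Delta=-0.2762 Bond=51.0101
(1,0): Delta=-0.6827 Bond=118.9249
(1,1): Delta=-0.1429 Bond=33.3508
(2,0): Delta=-1.0000 Bond=183.7000
(2,1): Delta=-0.5787 Bond=122.9216
(2,2): Delta=0.0000 Bond=0.0000
V0=7.9297

Arbitrage-free pricing uses the up-move probability p* = (R−d)/(u−d) = 0.6744, discounting each step at R = 1.2.
At maturity the claim pays: V(3,0)=102.8829, V(3,1)=47.3340, V(3,2)=0.0000, V(3,3)=0.0000
  t=2,j=0: stock 129.1836 → up 173.1060 (V=47.3340), down 117.5571 (V=102.8829). Price 54.5164; hedge Δ=-1.0000, bond B=183.7000.
  t=2,j=1: stock 190.2264 → up 254.9034 (V=0.0000), down 173.1060 (V=47.3340). Price 12.8426; hedge Δ=-0.5787, bond B=122.9216.
  t=2,j=2: stock 280.1136 → up 375.3522 (V=0.0000), down 254.9034 (V=0.0000). Price 0.0000; hedge Δ=0.0000, bond B=0.0000.
  t=1,j=0: stock 141.9600 → up 190.2264 (V=12.8426), down 129.1836 (V=54.5164). Price 22.0090; hedge Δ=-0.6827, bond B=118.9249.
  t=1,j=1: stock 209.0400 → up 280.1136 (V=0.0000), down 190.2264 (V=12.8426). Price 3.4844; hedge Δ=-0.1429, bond B=33.3508.
  t=0,j=0: stock 156.0000 → up 209.0400 (V=3.4844), down 141.9600 (V=22.0090). Price 7.9297; hedge Δ=-0.2762, bond B=51.0101.
Check: Δ(0,0)·S0 + B(0,0) = 7.9297 = V0.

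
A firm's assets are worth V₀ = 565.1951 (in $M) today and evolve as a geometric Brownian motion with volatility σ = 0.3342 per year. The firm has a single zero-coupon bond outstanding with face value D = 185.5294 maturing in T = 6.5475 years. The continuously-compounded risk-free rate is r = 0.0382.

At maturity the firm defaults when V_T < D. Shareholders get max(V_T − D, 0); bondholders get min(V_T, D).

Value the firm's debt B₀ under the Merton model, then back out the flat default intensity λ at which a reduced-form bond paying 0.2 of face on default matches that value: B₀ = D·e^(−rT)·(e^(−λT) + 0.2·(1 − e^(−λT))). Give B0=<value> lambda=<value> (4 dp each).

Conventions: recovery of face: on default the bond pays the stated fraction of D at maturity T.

B0=139.1022 lambda=0.0073

Apply the equity-as-call identities (strike 185.5294, horizon 6.5475 years):
d₁ = [ln(V₀/D) + (r + σ²/2)T] / (σ√T)
   = [ln(565.1951/185.5294) + (0.0382 + 0.5·0.3342²)·6.5475] / (0.3342·√6.5475)
   = [1.113958 + 0.615758] / 0.855154 = 2.022696
d₂ = d₁ − σ√T = 2.022696 − 0.855154 = 1.167542
N(d₁) = 0.978448,  N(d₂) = 0.878504,  e^(−rT) = 0.778712
E₀ = V₀·N(d₁) − D·e^(−rT)·N(d₂)
   = 565.1951·0.978448 − 185.5294·0.778712·0.878504 = 426.092936
B₀ = V₀ − E₀ = 565.1951 − 426.092936 = 139.102164
e^(−λT) = (B₀·e^(rT)/D − 0.2)/(1 − 0.2) = (139.1022·1.284172/185.5294 − 0.2)/0.8 = 0.95352362
λ = −ln(0.95352362)/6.5475 = 0.007269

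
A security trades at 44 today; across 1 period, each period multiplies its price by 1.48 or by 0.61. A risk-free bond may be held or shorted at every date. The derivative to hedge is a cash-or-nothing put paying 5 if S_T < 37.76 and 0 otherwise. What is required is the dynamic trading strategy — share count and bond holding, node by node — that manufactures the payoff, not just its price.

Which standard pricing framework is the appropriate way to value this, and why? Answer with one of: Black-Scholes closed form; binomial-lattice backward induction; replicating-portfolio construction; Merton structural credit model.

framework: replicating-portfolio construction

Key observation: what is demanded is not a single number but the (Δ, B) position at each node of the 1.48/0.61 tree starting at 44; constructing those positions is the replicating-portfolio method.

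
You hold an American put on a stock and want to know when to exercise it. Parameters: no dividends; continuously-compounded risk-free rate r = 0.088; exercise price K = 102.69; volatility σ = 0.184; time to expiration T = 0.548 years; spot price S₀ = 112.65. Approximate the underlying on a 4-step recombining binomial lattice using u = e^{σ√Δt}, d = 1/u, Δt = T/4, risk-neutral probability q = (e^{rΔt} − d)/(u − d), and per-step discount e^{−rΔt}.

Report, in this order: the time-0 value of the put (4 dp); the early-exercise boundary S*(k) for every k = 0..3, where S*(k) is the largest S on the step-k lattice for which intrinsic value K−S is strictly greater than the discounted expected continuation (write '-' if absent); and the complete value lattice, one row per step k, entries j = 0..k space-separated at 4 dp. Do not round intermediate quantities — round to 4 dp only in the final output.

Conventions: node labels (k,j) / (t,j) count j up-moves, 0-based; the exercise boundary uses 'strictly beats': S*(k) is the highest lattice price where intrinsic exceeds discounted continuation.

Δt=0.13700  u=1.07048  d=0.93416  q=0.57196  discount=0.98802
step 4 (expiry): payoffs max(K−S,0) = 16.9031 4.3849 0.0000 0.0000 0.0000
step 3: (k=3,j=0): S=91.8329, K−S=10.8571, hold=9.6265 ⇒ V=10.8571 exercise | (k=3,j=1): S=105.2334, K−S=0.0000, hold=1.8544 ⇒ V=1.8544 continue | (k=3,j=2): S=120.5893, K−S=0.0000, hold=0.0000 ⇒ V=0.0000 continue | (k=3,j=3): S=138.1860, K−S=0.0000, hold=0.0000 ⇒ V=0.0000 continue  boundary S*=91.8329
step 2: (k=2,j=0): S=98.3051, K−S=4.3849, hold=5.6395 ⇒ V=5.6395 continue | (k=2,j=1): S=112.6500, K−S=0.0000, hold=0.7843 ⇒ V=0.7843 continue | (k=2,j=2): S=129.0881, K−S=0.0000, hold=0.0000 ⇒ V=0.0000 continue  boundary S*=-
step 1: (k=1,j=0): S=105.2334, K−S=0.0000, hold=2.8282 ⇒ V=2.8282 continue | (k=1,j=1): S=120.5893, K−S=0.0000, hold=0.3317 ⇒ V=0.3317 continue  boundary S*=-
step 0: (k=0,j=0): S=112.6500, K−S=0.0000, hold=1.3835 ⇒ V=1.3835 continue  boundary S*=-

price = 1.3835
boundary = - - - 91.8329
tree:
1.3835
2.8282 0.3317
5.6395 0.7843 0.0000
10.8571 1.8544 0.0000 0.0000
16.9031 4.3849 0.0000 0.0000 0.0000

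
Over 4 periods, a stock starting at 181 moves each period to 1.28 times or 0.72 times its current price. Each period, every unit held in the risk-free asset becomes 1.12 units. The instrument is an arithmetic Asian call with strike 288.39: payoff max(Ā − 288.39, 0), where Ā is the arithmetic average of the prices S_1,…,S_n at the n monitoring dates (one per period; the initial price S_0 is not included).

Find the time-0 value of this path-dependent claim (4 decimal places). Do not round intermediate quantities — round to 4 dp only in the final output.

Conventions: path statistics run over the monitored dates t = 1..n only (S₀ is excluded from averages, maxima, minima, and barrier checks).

price = 10.3868

No-arbitrage gives p* = (R−d)/(u−d) = 0.7143: enumerate every path, weight its payoff by its p*-probability, and discount by R^4.
Enumerate all 2^4 = 16 price paths (U = up ×1.28, D = down ×0.72); each path with k up-moves has probability p*^k·(1−p*)^(4−k).
DDDD: Ā=85.0875, payoff=0.0000, prob=0.006664
UDDD: Ā=151.2667, payoff=0.0000, prob=0.016660
DUDD: Ā=125.9267, payoff=0.0000, prob=0.016660
UUDD: Ā=223.8696, payoff=0.0000, prob=0.041649
DDUD: Ā=107.6819, payoff=0.0000, prob=0.016660
UDUD: Ā=191.4344, payoff=0.0000, prob=0.041649
DUUD: Ā=166.0944, payoff=0.0000, prob=0.041649
UUUD: Ā=295.2789, payoff=6.8889, prob=0.104123
DDDU: Ā=94.5456, payoff=0.0000, prob=0.016660
UDDU: Ā=168.0811, payoff=0.0000, prob=0.041649
DUDU: Ā=142.7411, payoff=0.0000, prob=0.041649
UUDU: Ā=253.7619, payoff=0.0000, prob=0.104123
DDUU: Ā=124.4963, payoff=0.0000, prob=0.041649
UDUU: Ā=221.3267, payoff=0.0000, prob=0.104123
DUUU: Ā=195.9867, payoff=0.0000, prob=0.104123
UUUU: Ā=348.4208, payoff=60.0308, prob=0.260308
Price = Σ prob·payoff / R^4 = 16.343802 / 1.573519 = 10.3868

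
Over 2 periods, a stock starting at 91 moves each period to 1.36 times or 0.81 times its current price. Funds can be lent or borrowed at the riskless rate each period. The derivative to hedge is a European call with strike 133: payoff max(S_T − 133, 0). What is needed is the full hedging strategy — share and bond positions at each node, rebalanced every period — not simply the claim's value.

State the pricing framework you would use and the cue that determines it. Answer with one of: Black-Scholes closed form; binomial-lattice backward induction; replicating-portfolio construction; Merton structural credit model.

framework: replicating-portfolio construction

Key observation: the mandate to exhibit the hedge at every date and state singles out the replicating-portfolio construction on the 2-period tree with factors 1.36 and 0.81 from 91.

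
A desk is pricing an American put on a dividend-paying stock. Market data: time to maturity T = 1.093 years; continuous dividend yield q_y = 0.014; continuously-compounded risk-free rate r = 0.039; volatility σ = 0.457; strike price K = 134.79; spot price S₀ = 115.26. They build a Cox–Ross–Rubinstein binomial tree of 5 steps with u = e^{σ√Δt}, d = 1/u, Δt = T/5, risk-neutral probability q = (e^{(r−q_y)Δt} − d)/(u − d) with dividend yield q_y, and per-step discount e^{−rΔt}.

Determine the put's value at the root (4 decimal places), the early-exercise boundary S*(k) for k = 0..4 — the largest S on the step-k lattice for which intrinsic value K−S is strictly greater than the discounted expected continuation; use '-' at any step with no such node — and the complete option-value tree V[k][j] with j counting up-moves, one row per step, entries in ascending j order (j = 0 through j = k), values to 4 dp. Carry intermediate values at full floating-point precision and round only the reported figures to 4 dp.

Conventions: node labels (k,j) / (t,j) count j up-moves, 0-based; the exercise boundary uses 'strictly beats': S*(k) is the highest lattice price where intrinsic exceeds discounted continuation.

price = 32.1419
boundary = - - 75.1776 60.7146 75.1776
tree:
32.1419
44.7188 17.9476
59.6124 28.0337 6.4185
74.0754 42.1289 11.9770 0.0000
85.7560 59.6124 22.3493 0.0000 0.0000
95.1893 74.0754 41.7042 0.0000 0.0000 0.0000

Δt=0.21860  u=1.23821  d=0.80762  q=0.45951  discount=0.99151
step 5 (expiry): payoffs max(K−S,0) = 95.1893 74.0754 41.7042 0.0000 0.0000 0.0000
step 4: (k=4,j=0): S=49.0340, K−S=85.7560, hold=84.7615 ⇒ V=85.7560 exercise | (k=4,j=1): S=75.1776, K−S=59.6124, hold=58.6979 ⇒ V=59.6124 exercise | (k=4,j=2): S=115.2600, K−S=19.5300, hold=22.3493 ⇒ V=22.3493 continue | (k=4,j=3): S=176.7132, K−S=0.0000, hold=0.0000 ⇒ V=0.0000 continue | (k=4,j=4): S=270.9315, K−S=0.0000, hold=0.0000 ⇒ V=0.0000 continue  boundary S*=75.1776
step 3: (k=3,j=0): S=60.7146, K−S=74.0754, hold=73.1167 ⇒ V=74.0754 exercise | (k=3,j=1): S=93.0858, K−S=41.7042, hold=42.1289 ⇒ V=42.1289 continue | (k=3,j=2): S=142.7164, K−S=0.0000, hold=11.9770 ⇒ V=11.9770 continue | (k=3,j=3): S=218.8085, K−S=0.0000, hold=0.0000 ⇒ V=0.0000 continue  boundary S*=60.7146
step 2: (k=2,j=0): S=75.1776, K−S=59.6124, hold=58.8914 ⇒ V=59.6124 exercise | (k=2,j=1): S=115.2600, K−S=19.5300, hold=28.0337 ⇒ V=28.0337 continue | (k=2,j=2): S=176.7132, K−S=0.0000, hold=6.4185 ⇒ V=6.4185 continue  boundary S*=75.1776
step 1: (k=1,j=0): S=93.0858, K−S=41.7042, hold=44.7188 ⇒ V=44.7188 continue | (k=1,j=1): S=142.7164, K−S=0.0000, hold=17.9476 ⇒ V=17.9476 continue  boundary S*=-
step 0: (k=0,j=0): S=115.2600, K−S=19.5300, hold=32.1419 ⇒ V=32.1419 continue  boundary S*=-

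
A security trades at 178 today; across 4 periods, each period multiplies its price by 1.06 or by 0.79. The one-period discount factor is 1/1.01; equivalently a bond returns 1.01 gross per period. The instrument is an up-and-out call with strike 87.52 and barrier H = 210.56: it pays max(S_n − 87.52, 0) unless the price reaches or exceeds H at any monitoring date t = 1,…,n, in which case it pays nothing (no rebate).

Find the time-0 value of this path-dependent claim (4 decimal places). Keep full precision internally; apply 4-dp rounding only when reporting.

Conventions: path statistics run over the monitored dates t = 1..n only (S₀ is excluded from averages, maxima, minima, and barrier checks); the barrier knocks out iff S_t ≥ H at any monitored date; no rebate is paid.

With p* = (R−d)/(u−d) = 0.8148, sum probability × payoff across the paths and divide by R^4.
Enumerate all 2^4 = 16 price paths (U = up ×1.06, D = down ×0.79); each path with k up-moves has probability p*^k·(1−p*)^(4−k).
DDDD: M=140.6200, payoff=0.0000, prob=0.001176
UDDD: M=188.6800, payoff=5.5066, prob=0.005175
DUDD: M=149.0572, payoff=5.5066, prob=0.005175
UUDD: M=200.0008, payoff=37.3005, prob=0.022768
DDUD: M=140.6200, payoff=5.5066, prob=0.005175
UDUD: M=188.6800, payoff=37.3005, prob=0.022768
DUUD: M=158.0006, payoff=37.3005, prob=0.022768
UUUD: M=212.0008, payoff=0.0000, prob=0.100180
DDDU: M=140.6200, payoff=5.5066, prob=0.005175
UDDU: M=188.6800, payoff=37.3005, prob=0.022768
DUDU: M=149.0572, payoff=37.3005, prob=0.022768
UUDU: M=200.0008, payoff=79.9607, prob=0.100180
DDUU: M=140.6200, payoff=37.3005, prob=0.022768
UDUU: M=188.6800, payoff=79.9607, prob=0.100180
DUUU: M=167.4807, payoff=79.9607, prob=0.100180
UUUU: M=224.7209, payoff=0.0000, prob=0.440794
Price = Σ prob·payoff / R^4 = 29.241077 / 1.040604 = 28.1001

price = 28.1001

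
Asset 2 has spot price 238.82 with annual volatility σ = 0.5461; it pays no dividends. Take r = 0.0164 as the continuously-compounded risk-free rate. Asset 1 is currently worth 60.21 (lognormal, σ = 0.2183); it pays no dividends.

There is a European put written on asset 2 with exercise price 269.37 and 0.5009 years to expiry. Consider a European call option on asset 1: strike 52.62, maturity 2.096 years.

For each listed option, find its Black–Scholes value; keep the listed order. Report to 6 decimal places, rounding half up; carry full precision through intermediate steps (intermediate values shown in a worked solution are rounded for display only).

[asset 2 put K=269.37]
σ√T = 0.5461·√0.5009 = 0.386498
d₁ = (ln(S/K) + (r+σ²/2)T) / (σ√T) = (ln(238.82/269.37) + (0.0164+0.5461²/2)·0.5009) / 0.386498 = (-0.120376 + 0.082905) / 0.386498 = -0.096949
d₂ = d₁ − σ√T = -0.096949 − 0.386498 = -0.483447
e^{−rT} = 0.991819
N(−d₁) = 0.538616,  N(−d₂) = 0.685611
price = K·e^{−rT}·N(−d₂) − S·N(−d₁) = 183.172077 − 128.632374 = 54.539704
[asset 1 call K=52.62]
σ√T = 0.2183·√2.096 = 0.316045
d₁ = (ln(S/K) + (r+σ²/2)T) / (σ√T) = (ln(60.21/52.62) + (0.0164+0.2183²/2)·2.096) / 0.316045 = (0.134742 + 0.084317) / 0.316045 = 0.693125
d₂ = d₁ − σ√T = 0.693125 − 0.316045 = 0.377080
e^{−rT} = 0.966210
N(d₁) = 0.755884,  N(d₂) = 0.646943
price = S·N(d₁) − K·e^{−rT}·N(d₂) = 45.511801 − 32.891835 = 12.619966

price(asset 2 put K=269.37) = 54.539704
price(asset 1 call K=52.62) = 12.619966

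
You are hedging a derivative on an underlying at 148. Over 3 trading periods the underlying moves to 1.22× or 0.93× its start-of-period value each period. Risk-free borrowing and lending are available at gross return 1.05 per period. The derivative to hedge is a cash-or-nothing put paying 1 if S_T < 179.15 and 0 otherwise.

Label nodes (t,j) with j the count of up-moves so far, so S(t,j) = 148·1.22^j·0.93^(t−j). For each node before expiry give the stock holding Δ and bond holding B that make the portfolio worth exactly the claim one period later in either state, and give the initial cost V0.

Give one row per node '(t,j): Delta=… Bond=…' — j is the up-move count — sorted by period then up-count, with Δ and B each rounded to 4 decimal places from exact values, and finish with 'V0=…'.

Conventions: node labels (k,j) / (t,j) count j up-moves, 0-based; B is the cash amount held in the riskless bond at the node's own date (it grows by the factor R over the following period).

Since d<R<u, set p* = (R−d)/(u−d) = 0.4138; price each node as the discounted p*-expectation of its children.
Payoffs at expiry: V(3,0)=1.0000, V(3,1)=1.0000, V(3,2)=0.0000, V(3,3)=0.0000
  t=2,j=0: stock 128.0052 → up 156.1663 (V=1.0000), down 119.0448 (V=1.0000). Price 0.9524; hedge Δ=0.0000, bond B=0.9524.
  t=2,j=1: stock 167.9208 → up 204.8634 (V=0.0000), down 156.1663 (V=1.0000). Price 0.5583; hedge Δ=-0.0205, bond B=4.0066.
  t=2,j=2: stock 220.2832 → up 268.7455 (V=0.0000), down 204.8634 (V=0.0000). Price 0.0000; hedge Δ=0.0000, bond B=0.0000.
  t=1,j=0: stock 137.6400 → up 167.9208 (V=0.5583), down 128.0052 (V=0.9524). Price 0.7517; hedge Δ=-0.0099, bond B=2.1107.
  t=1,j=1: stock 180.5600 → up 220.2832 (V=0.0000), down 167.9208 (V=0.5583). Price 0.3117; hedge Δ=-0.0107, bond B=2.2368.
  t=0,j=0: stock 148.0000 → up 180.5600 (V=0.3117), down 137.6400 (V=0.7517). Price 0.5425; hedge Δ=-0.0103, bond B=2.0599.
As a check, the time-0 holding Δ(0,0)·S0 + B(0,0) comes to 0.5425 — exactly V0.

(0,0): Delta=-0.0103 Bond=2.0599
(1,0): Delta=-0.0099 Bond=2.1107
(1,1): Delta=-0.0107 Bond=2.2368
(2,0): Delta=0.0000 Bond=0.9524
(2,1): Delta=-0.0205 Bond=4.0066
(2,2): Delta=0.0000 Bond=0.0000
V0=0.5425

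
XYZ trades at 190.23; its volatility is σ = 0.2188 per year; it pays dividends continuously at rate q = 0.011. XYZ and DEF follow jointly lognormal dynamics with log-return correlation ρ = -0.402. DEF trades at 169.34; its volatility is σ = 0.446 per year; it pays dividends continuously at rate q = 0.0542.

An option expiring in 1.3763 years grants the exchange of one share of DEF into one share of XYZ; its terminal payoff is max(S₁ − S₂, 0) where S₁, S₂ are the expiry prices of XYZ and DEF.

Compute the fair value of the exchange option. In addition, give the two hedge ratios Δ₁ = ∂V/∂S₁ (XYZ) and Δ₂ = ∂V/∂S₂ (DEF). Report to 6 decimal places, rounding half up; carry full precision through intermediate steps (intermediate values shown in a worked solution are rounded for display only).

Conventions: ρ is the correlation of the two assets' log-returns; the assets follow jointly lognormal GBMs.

σ_eff = √(σ₁² + σ₂² − 2ρσ₁σ₂) = √(0.2188² + 0.446² − 2·-0.402·0.2188·0.446) = 0.570305
d₁ = (ln(S₁/S₂) + (q₂ − q₁ + σ_eff²/2)T) / (σ_eff√T) = (ln(190.23/169.34) + (0.0542 − 0.011 + 0.162624)·1.3763) / 0.669058 = 0.597259
d₂ = d₁ − σ_eff√T = 0.597259 − 0.669058 = -0.071799
N(d₁) = 0.724833,  N(d₂) = 0.471381
V = S₁·e^{−q₁T}·N(d₁) − S₂·e^{−q₂T}·N(d₂) = 135.813165 − 74.085836 = 61.727329
Key observation: no risk-free rate is needed — with the second asset as numeraire the exchange option is a call on the ratio S₁/S₂, and r cancels out of the value.
Δ₁ = e^{−q₁T}·N(d₁) = 0.713942;  Δ₂ = −e^{−q₂T}·N(d₂) = -0.437498

exchange price = 61.727329
Δ1 = 0.713942
Δ2 = -0.437498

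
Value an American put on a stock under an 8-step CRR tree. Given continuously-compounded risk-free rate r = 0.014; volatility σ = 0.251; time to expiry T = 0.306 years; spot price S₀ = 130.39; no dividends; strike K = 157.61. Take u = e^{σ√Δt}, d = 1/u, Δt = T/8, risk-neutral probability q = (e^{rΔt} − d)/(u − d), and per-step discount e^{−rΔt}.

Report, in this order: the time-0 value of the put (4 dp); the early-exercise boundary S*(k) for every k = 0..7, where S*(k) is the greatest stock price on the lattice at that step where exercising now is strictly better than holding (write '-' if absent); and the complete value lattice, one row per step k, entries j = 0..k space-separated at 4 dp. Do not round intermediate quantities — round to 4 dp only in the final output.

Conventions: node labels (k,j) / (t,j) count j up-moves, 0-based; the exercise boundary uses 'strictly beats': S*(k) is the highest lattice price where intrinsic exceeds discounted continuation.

Δt=0.03825  u=1.05031  d=0.95210  q=0.49318  discount=0.99946
step 8 (expiry): payoffs max(K−S,0) = 69.5681 60.4856 50.4662 39.4132 27.2200 13.7689 0.0000 0.0000 0.0000
step 7: (k=7,j=0): S=92.4717, K−S=65.1383, hold=65.0539 ⇒ V=65.1383 exercise | (k=7,j=1): S=102.0111, K−S=55.5989, hold=55.5145 ⇒ V=55.5989 exercise | (k=7,j=2): S=112.5347, K−S=45.0753, hold=44.9910 ⇒ V=45.0753 exercise | (k=7,j=3): S=124.1438, K−S=33.4662, hold=33.3818 ⇒ V=33.4662 exercise | (k=7,j=4): S=136.9505, K−S=20.6595, hold=20.5751 ⇒ V=20.6595 exercise | (k=7,j=5): S=151.0784, K−S=6.5316, hold=6.9746 ⇒ V=6.9746 continue | (k=7,j=6): S=166.6637, K−S=0.0000, hold=0.0000 ⇒ V=0.0000 continue | (k=7,j=7): S=183.8568, K−S=0.0000, hold=0.0000 ⇒ V=0.0000 continue  boundary S*=136.9505
step 6: (k=6,j=0): S=97.1244, K−S=60.4856, hold=60.4012 ⇒ V=60.4856 exercise | (k=6,j=1): S=107.1438, K−S=50.4662, hold=50.3819 ⇒ V=50.4662 exercise | (k=6,j=2): S=118.1968, K−S=39.4132, hold=39.3289 ⇒ V=39.4132 exercise | (k=6,j=3): S=130.3900, K−S=27.2200, hold=27.1356 ⇒ V=27.2200 exercise | (k=6,j=4): S=143.8411, K−S=13.7689, hold=13.9029 ⇒ V=13.9029 continue | (k=6,j=5): S=158.6798, K−S=0.0000, hold=3.5329 ⇒ V=3.5329 continue | (k=6,j=6): S=175.0493, K−S=0.0000, hold=0.0000 ⇒ V=0.0000 continue  boundary S*=130.3900
step 5: (k=5,j=0): S=102.0111, K−S=55.5989, hold=55.5145 ⇒ V=55.5989 exercise | (k=5,j=1): S=112.5347, K−S=45.0753, hold=44.9910 ⇒ V=45.0753 exercise | (k=5,j=2): S=124.1438, K−S=33.4662, hold=33.3818 ⇒ V=33.4662 exercise | (k=5,j=3): S=136.9505, K−S=20.6595, hold=20.6412 ⇒ V=20.6595 exercise | (k=5,j=4): S=151.0784, K−S=6.5316, hold=8.7839 ⇒ V=8.7839 continue | (k=5,j=5): S=166.6637, K−S=0.0000, hold=1.7896 ⇒ V=1.7896 continue  boundary S*=136.9505
step 4: (k=4,j=0): S=107.1438, K−S=50.4662, hold=50.3819 ⇒ V=50.4662 exercise | (k=4,j=1): S=118.1968, K−S=39.4132, hold=39.3289 ⇒ V=39.4132 exercise | (k=4,j=2): S=130.3900, K−S=27.2200, hold=27.1356 ⇒ V=27.2200 exercise | (k=4,j=3): S=143.8411, K−S=13.7689, hold=14.7947 ⇒ V=14.7947 continue | (k=4,j=4): S=158.6798, K−S=0.0000, hold=5.3316 ⇒ V=5.3316 continue  boundary S*=130.3900
step 3: (k=3,j=0): S=112.5347, K−S=45.0753, hold=44.9910 ⇒ V=45.0753 exercise | (k=3,j=1): S=124.1438, K−S=33.4662, hold=33.3818 ⇒ V=33.4662 exercise | (k=3,j=2): S=136.9505, K−S=20.6595, hold=21.0808 ⇒ V=21.0808 continue | (k=3,j=3): S=151.0784, K−S=6.5316, hold=10.1222 ⇒ V=10.1222 continue  boundary S*=124.1438
step 2: (k=2,j=0): S=118.1968, K−S=39.4132, hold=39.3289 ⇒ V=39.4132 exercise | (k=2,j=1): S=130.3900, K−S=27.2200, hold=27.3433 ⇒ V=27.3433 continue | (k=2,j=2): S=143.8411, K−S=13.7689, hold=15.6678 ⇒ V=15.6678 continue  boundary S*=118.1968
step 1: (k=1,j=0): S=124.1438, K−S=33.4662, hold=33.4426 ⇒ V=33.4662 exercise | (k=1,j=1): S=136.9505, K−S=20.6595, hold=21.5736 ⇒ V=21.5736 continue  boundary S*=124.1438
step 0: (k=0,j=0): S=130.3900, K−S=27.2200, hold=27.5862 ⇒ V=27.5862 continue  boundary S*=-

price = 27.5862
boundary = - 124.1438 118.1968 124.1438 130.3900 136.9505 130.3900 136.9505
tree:
27.5862
33.4662 21.5736
39.4132 27.3433 15.6678
45.0753 33.4662 21.0808 10.1222
50.4662 39.4132 27.2200 14.7947 5.3316
55.5989 45.0753 33.4662 20.6595 8.7839 1.7896
60.4856 50.4662 39.4132 27.2200 13.9029 3.5329 0.0000
65.1383 55.5989 45.0753 33.4662 20.6595 6.9746 0.0000 0.0000
69.5681 60.4856 50.4662 39.4132 27.2200 13.7689 0.0000 0.0000 0.0000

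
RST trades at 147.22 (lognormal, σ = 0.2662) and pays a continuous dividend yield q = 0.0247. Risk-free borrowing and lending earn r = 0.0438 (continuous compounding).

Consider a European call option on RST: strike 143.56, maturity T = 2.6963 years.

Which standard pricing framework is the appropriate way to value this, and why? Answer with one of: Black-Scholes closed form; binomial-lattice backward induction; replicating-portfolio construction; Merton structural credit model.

framework: Black-Scholes closed form

Key observation: the instrument is a plain European call (strike 143.56) on a lognormal asset; the exact continuous-time formula applies directly.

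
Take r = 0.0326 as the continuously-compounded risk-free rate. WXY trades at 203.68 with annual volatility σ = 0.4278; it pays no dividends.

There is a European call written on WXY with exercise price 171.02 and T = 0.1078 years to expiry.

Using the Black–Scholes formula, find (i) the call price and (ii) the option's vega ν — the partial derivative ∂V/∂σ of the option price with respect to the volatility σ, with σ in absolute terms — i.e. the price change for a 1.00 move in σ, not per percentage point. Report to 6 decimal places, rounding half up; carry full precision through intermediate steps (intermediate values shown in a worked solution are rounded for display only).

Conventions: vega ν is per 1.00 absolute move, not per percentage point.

price = 34.529150
ν = 10.877670

σ√T = 0.4278·√0.1078 = 0.140459
d₁ = (ln(S/K) + (r+σ²/2)T) / (σ√T) = (ln(203.68/171.02) + (0.0326+0.4278²/2)·0.1078) / 0.140459 = (0.174770 + 0.013379) / 0.140459 = 1.339523
d₂ = d₁ − σ√T = 1.339523 − 0.140459 = 1.199064
e^{−rT} = 0.996492
N(d₁) = 0.909800,  N(d₂) = 0.884748
Call price V = S·N(d₁) − K·e^{−rT}·N(d₂) = 185.308012 − 150.778861 = 34.529150
φ(d₁) = (1/√(2π))·e^{−d₁²/2} = 0.162659
ν = S·φ(d₁)·√T = 10.877670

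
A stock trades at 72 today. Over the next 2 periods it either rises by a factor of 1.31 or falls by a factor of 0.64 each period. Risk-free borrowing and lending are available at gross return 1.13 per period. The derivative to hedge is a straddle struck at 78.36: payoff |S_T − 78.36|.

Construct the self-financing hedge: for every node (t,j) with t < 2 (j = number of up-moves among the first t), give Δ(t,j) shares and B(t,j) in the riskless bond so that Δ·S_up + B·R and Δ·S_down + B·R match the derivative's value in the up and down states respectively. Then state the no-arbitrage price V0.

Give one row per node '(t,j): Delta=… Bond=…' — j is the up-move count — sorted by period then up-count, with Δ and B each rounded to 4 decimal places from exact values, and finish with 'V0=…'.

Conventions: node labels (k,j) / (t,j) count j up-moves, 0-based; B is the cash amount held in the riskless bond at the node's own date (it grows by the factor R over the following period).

(0,0): Delta=0.2128 Bond=11.9101
(1,0): Delta=-1.0000 Bond=69.3451
(1,1): Delta=0.4305 Bond=-7.0714
V0=27.2331

Risk-neutral probability p* = (R−d)/(u−d) = (1.13−0.64)/(1.31−0.64) = 0.7313.
Expiry values: V(2,0)=48.8688, V(2,1)=17.9952, V(2,2)=45.1992
(1,0): S=46.0800. Δ = (V_up−V_dn)/(S_up−S_dn) = (17.9952−48.8688)/(60.3648−29.4912) = -1.0000. V = [p*·17.9952 + (1−p*)·48.8688]/1.13 = 23.2651. B = V − Δ·S = 69.3451.
(1,1): S=94.3200. Δ = (V_up−V_dn)/(S_up−S_dn) = (45.1992−17.9952)/(123.5592−60.3648) = 0.4305. V = [p*·45.1992 + (1−p*)·17.9952]/1.13 = 33.5316. B = V − Δ·S = -7.0714.
(0,0): S=72.0000. Δ = (V_up−V_dn)/(S_up−S_dn) = (33.5316−23.2651)/(94.3200−46.0800) = 0.2128. V = [p*·33.5316 + (1−p*)·23.2651]/1.13 = 27.2331. B = V − Δ·S = 11.9101.
Verification: the root portfolio costs Δ(0,0)·S0 + B(0,0) = 27.2331, matching V0.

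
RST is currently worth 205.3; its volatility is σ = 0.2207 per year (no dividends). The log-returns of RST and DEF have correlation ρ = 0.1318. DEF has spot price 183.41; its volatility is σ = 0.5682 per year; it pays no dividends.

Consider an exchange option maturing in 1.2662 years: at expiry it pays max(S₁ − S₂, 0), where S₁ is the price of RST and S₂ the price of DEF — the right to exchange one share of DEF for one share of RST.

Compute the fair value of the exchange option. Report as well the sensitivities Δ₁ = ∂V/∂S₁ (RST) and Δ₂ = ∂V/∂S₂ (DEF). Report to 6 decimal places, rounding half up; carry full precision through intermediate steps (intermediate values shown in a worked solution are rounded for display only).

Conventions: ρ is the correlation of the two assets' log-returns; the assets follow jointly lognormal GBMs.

σ_eff = √(σ₁² + σ₂² − 2ρσ₁σ₂) = √(0.2207² + 0.5682² − 2·0.1318·0.2207·0.5682) = 0.581811
d₁ = (ln(S₁/S₂) + (q₂ − q₁ + σ_eff²/2)T) / (σ_eff√T) = (ln(205.3/183.41) + (0.0 − 0.0 + 0.169252)·1.2662) / 0.654686 = 0.499560
d₂ = d₁ − σ_eff√T = 0.499560 − 0.654686 = -0.155126
N(d₁) = 0.691308,  N(d₂) = 0.438361
V = S₁·e^{−q₁T}·N(d₁) − S₂·e^{−q₂T}·N(d₂) = 141.925454 − 80.399818 = 61.525636
Key observation: the rate r is irrelevant here: denominating values in DEF turns the exchange into a ratio option on S₁/S₂, and discounting at r drops out.
Δ₁ = e^{−q₁T}·N(d₁) = 0.691308;  Δ₂ = −e^{−q₂T}·N(d₂) = -0.438361

exchange price = 61.525636
Δ1 = 0.691308
Δ2 = -0.438361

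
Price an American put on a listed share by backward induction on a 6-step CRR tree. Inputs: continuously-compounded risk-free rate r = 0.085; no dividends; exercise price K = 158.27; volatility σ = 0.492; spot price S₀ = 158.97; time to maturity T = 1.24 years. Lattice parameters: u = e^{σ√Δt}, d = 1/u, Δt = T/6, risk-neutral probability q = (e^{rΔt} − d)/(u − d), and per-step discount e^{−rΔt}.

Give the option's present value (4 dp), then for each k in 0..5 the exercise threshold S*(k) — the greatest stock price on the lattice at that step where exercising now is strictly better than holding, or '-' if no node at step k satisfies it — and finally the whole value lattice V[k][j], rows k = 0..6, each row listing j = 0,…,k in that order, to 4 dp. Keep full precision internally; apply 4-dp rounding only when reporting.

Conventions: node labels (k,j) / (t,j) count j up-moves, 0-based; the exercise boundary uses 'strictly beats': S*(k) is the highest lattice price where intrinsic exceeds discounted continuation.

price = 26.2085
boundary = - - 101.6345 81.2651 101.6345 127.1096
tree:
26.2085
39.2888 13.2015
56.6355 22.2056 4.0707
77.0049 36.2502 8.0225 0.0000
93.2919 56.6355 15.8109 0.0000 0.0000
106.3147 77.0049 31.1604 0.0000 0.0000 0.0000
116.7274 93.2919 56.6355 0.0000 0.0000 0.0000 0.0000

Δt=0.20667, u=1.25065, d=0.79958, q=0.48360, disc=e^(-rΔt)=0.98259
k=6 terminal: V=max(K-S,0) → 116.7274 93.2919 56.6355 0.0000 0.0000 0.0000 0.0000
k=5: j=0 S=51.9553 intr=106.3147 cont=103.5587 V=106.3147[EX]; j=1 S=81.2651 intr=77.0049 cont=74.2489 V=77.0049[EX]; j=2 S=127.1096 intr=31.1604 cont=28.7371 V=31.1604[EX]; j=3 S=198.8164 intr=0.0000 cont=0.0000 V=0.0000[hold]; j=4 S=310.9755 intr=0.0000 cont=0.0000 V=0.0000[hold]; j=5 S=486.4073 intr=0.0000 cont=0.0000 V=0.0000[hold]  S*(5)=127.1096
k=4: j=0 S=64.9781 intr=93.2919 cont=90.5359 V=93.2919[EX]; j=1 S=101.6345 intr=56.6355 cont=53.8795 V=56.6355[EX]; j=2 S=158.9700 intr=0.0000 cont=15.8109 V=15.8109[hold]; j=3 S=248.6504 intr=0.0000 cont=0.0000 V=0.0000[hold]; j=4 S=388.9226 intr=0.0000 cont=0.0000 V=0.0000[hold]  S*(4)=101.6345
k=3: j=0 S=81.2651 intr=77.0049 cont=74.2489 V=77.0049[EX]; j=1 S=127.1096 intr=31.1604 cont=36.2502 V=36.2502[hold]; j=2 S=198.8164 intr=0.0000 cont=8.0225 V=8.0225[hold]; j=3 S=310.9755 intr=0.0000 cont=0.0000 V=0.0000[hold]  S*(3)=81.2651
k=2: j=0 S=101.6345 intr=56.6355 cont=56.2980 V=56.6355[EX]; j=1 S=158.9700 intr=0.0000 cont=22.2056 V=22.2056[hold]; j=2 S=248.6504 intr=0.0000 cont=4.0707 V=4.0707[hold]  S*(2)=101.6345
k=1: j=0 S=127.1096 intr=31.1604 cont=39.2888 V=39.2888[hold]; j=1 S=198.8164 intr=0.0000 cont=13.2015 V=13.2015[hold]  S*(1)=-
k=0: j=0 S=158.9700 intr=0.0000 cont=26.2085 V=26.2085[hold]  S*(0)=-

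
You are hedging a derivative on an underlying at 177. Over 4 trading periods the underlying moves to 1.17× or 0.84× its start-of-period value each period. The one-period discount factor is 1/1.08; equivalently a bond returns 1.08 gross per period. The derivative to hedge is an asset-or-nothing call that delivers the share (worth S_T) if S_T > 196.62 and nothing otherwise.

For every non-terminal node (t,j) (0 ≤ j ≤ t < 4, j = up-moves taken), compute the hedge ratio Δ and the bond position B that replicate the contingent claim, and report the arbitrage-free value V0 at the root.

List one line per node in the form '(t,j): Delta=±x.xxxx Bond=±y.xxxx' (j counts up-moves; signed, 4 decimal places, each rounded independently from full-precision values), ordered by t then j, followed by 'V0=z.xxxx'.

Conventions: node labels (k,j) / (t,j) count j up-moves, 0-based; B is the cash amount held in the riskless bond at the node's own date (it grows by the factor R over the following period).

No-arbitrage ⇒ martingale measure with p* = (R−d)/(u−d) = 0.7273.
Payoffs at expiry: V(4,0)=0.0000, V(4,1)=0.0000, V(4,2)=0.0000, V(4,3)=238.1278, V(4,4)=331.6780
(3,0): S=104.9086. Δ = (V_up−V_dn)/(S_up−S_dn) = (0.0000−0.0000)/(122.7431−88.1232) = 0.0000. V = [p*·0.0000 + (1−p*)·0.0000]/1.08 = 0.0000. B = V − Δ·S = 0.0000.
(3,1): S=146.1227. Δ = (V_up−V_dn)/(S_up−S_dn) = (0.0000−0.0000)/(170.9636−122.7431) = 0.0000. V = [p*·0.0000 + (1−p*)·0.0000]/1.08 = 0.0000. B = V − Δ·S = 0.0000.
(3,2): S=203.5281. Δ = (V_up−V_dn)/(S_up−S_dn) = (238.1278−0.0000)/(238.1278−170.9636) = 3.5455. V = [p*·238.1278 + (1−p*)·0.0000]/1.08 = 160.3554. B = V − Δ·S = -561.2440.
(3,3): S=283.4855. Δ = (V_up−V_dn)/(S_up−S_dn) = (331.6780−238.1278)/(331.6780−238.1278) = 1.0000. V = [p*·331.6780 + (1−p*)·238.1278]/1.08 = 283.4855. B = V − Δ·S = 0.0000.
(2,0): S=124.8912. Δ = (V_up−V_dn)/(S_up−S_dn) = (0.0000−0.0000)/(146.1227−104.9086) = 0.0000. V = [p*·0.0000 + (1−p*)·0.0000]/1.08 = 0.0000. B = V − Δ·S = 0.0000.
(2,1): S=173.9556. Δ = (V_up−V_dn)/(S_up−S_dn) = (160.3554−0.0000)/(203.5281−146.1227) = 2.7934. V = [p*·160.3554 + (1−p*)·0.0000]/1.08 = 107.9835. B = V − Δ·S = -377.9421.
(2,2): S=242.2953. Δ = (V_up−V_dn)/(S_up−S_dn) = (283.4855−160.3554)/(283.4855−203.5281) = 1.5399. V = [p*·283.4855 + (1−p*)·160.3554]/1.08 = 231.3931. B = V − Δ·S = -141.7283.
(1,0): S=148.6800. Δ = (V_up−V_dn)/(S_up−S_dn) = (107.9835−0.0000)/(173.9556−124.8912) = 2.2009. V = [p*·107.9835 + (1−p*)·0.0000]/1.08 = 72.7161. B = V − Δ·S = -254.5065.
(1,1): S=207.0900. Δ = (V_up−V_dn)/(S_up−S_dn) = (231.3931−107.9835)/(242.2953−173.9556) = 1.8058. V = [p*·231.3931 + (1−p*)·107.9835]/1.08 = 183.0888. B = V − Δ·S = -190.8798.
(0,0): S=177.0000. Δ = (V_up−V_dn)/(S_up−S_dn) = (183.0888−72.7161)/(207.0900−148.6800) = 1.8896. V = [p*·183.0888 + (1−p*)·72.7161]/1.08 = 141.6548. B = V − Δ·S = -192.8079.
Check: Δ(0,0)·S0 + B(0,0) = 141.6548 = V0.

(0,0): Delta=1.8896 Bond=-192.8079
(1,0): Delta=2.2009 Bond=-254.5065
(1,1): Delta=1.8058 Bond=-190.8798
(2,0): Delta=0.0000 Bond=0.0000
(2,1): Delta=2.7934 Bond=-377.9421
(2,2): Delta=1.5399 Bond=-141.7283
(3,0): Delta=0.0000 Bond=0.0000
(3,1): Delta=0.0000 Bond=0.0000
(3,2): Delta=3.5455 Bond=-561.2440
(3,3): Delta=1.0000 Bond=0.0000
V0=141.6548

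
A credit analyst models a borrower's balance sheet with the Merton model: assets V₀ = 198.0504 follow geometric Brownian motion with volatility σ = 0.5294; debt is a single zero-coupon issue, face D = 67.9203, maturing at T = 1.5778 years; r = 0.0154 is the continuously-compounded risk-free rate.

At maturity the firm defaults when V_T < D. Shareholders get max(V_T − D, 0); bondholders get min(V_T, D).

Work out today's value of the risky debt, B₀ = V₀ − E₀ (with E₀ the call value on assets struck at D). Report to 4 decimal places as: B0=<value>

Apply the equity-as-call identities (strike 67.9203, horizon 1.5778 years):
d₁ = [ln(V₀/D) + (r + σ²/2)T] / (σ√T)
   = [ln(198.0504/67.9203) + (0.0154 + 0.5·0.5294²)·1.5778] / (0.5294·√1.5778)
   = [1.070187 + 0.245399] / 0.664982 = 1.978377
d₂ = d₁ − σ√T = 1.978377 − 0.664982 = 1.313395
N(d₁) = 0.976057,  N(d₂) = 0.905475,  e^(−rT) = 0.975995
E₀ = V₀·N(d₁) − D·e^(−rT)·N(d₂)
   = 198.0504·0.976057 − 67.9203·0.975995·0.905475 = 133.284652
B₀ = V₀ − E₀ = 198.0504 − 133.284652 = 64.765748

B0=64.7657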